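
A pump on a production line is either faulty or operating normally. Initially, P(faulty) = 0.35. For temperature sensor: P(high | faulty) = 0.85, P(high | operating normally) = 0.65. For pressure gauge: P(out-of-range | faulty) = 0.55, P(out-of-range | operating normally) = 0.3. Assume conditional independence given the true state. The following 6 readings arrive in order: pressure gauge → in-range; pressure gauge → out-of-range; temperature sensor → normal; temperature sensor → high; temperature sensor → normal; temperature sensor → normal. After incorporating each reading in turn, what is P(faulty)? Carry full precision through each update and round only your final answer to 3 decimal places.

0.061

After pressure gauge='in-range': P(faulty) = 0.45·0.3500 / (0.45·0.3500 + 0.7·0.6500) ≈ 0.2571
After pressure gauge='out-of-range': P(faulty) = 0.55·0.2571 / (0.55·0.2571 + 0.3·0.7429) ≈ 0.3882
After temperature sensor='normal': P(faulty) = 0.15·0.3882 / (0.15·0.3882 + 0.35·0.6118) ≈ 0.2138
After temperature sensor='high': P(faulty) = 0.85·0.2138 / (0.85·0.2138 + 0.65·0.7862) ≈ 0.2624
After temperature sensor='normal': P(faulty) = 0.15·0.2624 / (0.15·0.2624 + 0.35·0.7376) ≈ 0.1323
After temperature sensor='normal': P(faulty) = 0.15·0.1323 / (0.15·0.1323 + 0.35·0.8677) ≈ 0.0613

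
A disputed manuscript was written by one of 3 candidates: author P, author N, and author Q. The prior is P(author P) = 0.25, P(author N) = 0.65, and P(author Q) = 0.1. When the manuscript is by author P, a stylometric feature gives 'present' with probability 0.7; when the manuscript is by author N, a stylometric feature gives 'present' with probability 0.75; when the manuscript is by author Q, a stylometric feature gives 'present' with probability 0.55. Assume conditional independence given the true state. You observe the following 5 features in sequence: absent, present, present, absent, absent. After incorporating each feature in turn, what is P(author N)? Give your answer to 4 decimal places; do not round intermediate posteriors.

After 'absent': normaliser = 0.3·0.2500 + 0.25·0.6500 + 0.45·0.1000; P(author P) ≈ 0.2655, P(author N) ≈ 0.5752, P(author Q) ≈ 0.1593
After 'present': normaliser = 0.7·0.2655 + 0.75·0.5752 + 0.55·0.1593; P(author P) ≈ 0.2637, P(author N) ≈ 0.6121, P(author Q) ≈ 0.1243
After 'present': normaliser = 0.7·0.2637 + 0.75·0.6121 + 0.55·0.1243; P(author P) ≈ 0.2592, P(author N) ≈ 0.6448, P(author Q) ≈ 0.0960
After 'absent': normaliser = 0.3·0.2592 + 0.25·0.6448 + 0.45·0.0960; P(author P) ≈ 0.2756, P(author N) ≈ 0.5713, P(author Q) ≈ 0.1531
After 'absent': normaliser = 0.3·0.2756 + 0.25·0.5713 + 0.45·0.1531; P(author P) ≈ 0.2808, P(author N) ≈ 0.4851, P(author Q) ≈ 0.2341

0.4851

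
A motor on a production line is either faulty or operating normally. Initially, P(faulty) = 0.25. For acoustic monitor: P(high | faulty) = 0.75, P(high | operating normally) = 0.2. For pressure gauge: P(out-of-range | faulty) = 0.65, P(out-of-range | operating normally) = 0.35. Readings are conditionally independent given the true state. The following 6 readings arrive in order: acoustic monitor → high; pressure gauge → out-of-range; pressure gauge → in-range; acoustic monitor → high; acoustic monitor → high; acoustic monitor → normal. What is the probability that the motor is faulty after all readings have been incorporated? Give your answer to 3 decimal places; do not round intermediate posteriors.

After acoustic monitor='high': P(faulty) = 0.75·0.2500 / (0.75·0.2500 + 0.2·0.7500) ≈ 0.5556
After pressure gauge='out-of-range': P(faulty) = 0.65·0.5556 / (0.65·0.5556 + 0.35·0.4444) ≈ 0.6989
After pressure gauge='in-range': P(faulty) = 0.35·0.6989 / (0.35·0.6989 + 0.65·0.3011) ≈ 0.5556
After acoustic monitor='high': P(faulty) = 0.75·0.5556 / (0.75·0.5556 + 0.2·0.4444) ≈ 0.8242
After acoustic monitor='high': P(faulty) = 0.75·0.8242 / (0.75·0.8242 + 0.2·0.1758) ≈ 0.9462
After acoustic monitor='normal': P(faulty) = 0.25·0.9462 / (0.25·0.9462 + 0.8·0.0538) ≈ 0.8460

0.846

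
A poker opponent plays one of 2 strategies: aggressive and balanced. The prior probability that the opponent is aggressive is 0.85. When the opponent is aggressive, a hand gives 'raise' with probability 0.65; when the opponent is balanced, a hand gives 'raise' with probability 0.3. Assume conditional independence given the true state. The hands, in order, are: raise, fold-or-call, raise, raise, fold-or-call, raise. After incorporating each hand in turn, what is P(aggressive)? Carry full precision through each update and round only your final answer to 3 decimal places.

0.969

After 'raise': P(aggressive) = 0.65·0.8500 / (0.65·0.8500 + 0.3·0.1500) ≈ 0.9247
After 'fold-or-call': P(aggressive) = 0.35·0.9247 / (0.35·0.9247 + 0.7·0.0753) ≈ 0.8599
After 'raise': P(aggressive) = 0.65·0.8599 / (0.65·0.8599 + 0.3·0.1401) ≈ 0.9301
After 'raise': P(aggressive) = 0.65·0.9301 / (0.65·0.9301 + 0.3·0.0699) ≈ 0.9665
After 'fold-or-call': P(aggressive) = 0.35·0.9665 / (0.35·0.9665 + 0.7·0.0335) ≈ 0.9351
After 'raise': P(aggressive) = 0.65·0.9351 / (0.65·0.9351 + 0.3·0.0649) ≈ 0.9690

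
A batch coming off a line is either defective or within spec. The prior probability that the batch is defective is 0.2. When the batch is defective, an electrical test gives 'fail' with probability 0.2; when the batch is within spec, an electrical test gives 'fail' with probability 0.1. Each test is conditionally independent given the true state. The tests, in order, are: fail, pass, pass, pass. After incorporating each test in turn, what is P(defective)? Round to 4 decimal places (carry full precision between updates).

0.2599

After 'fail': P(defective) = 0.2·0.2000 / (0.2·0.2000 + 0.1·0.8000) ≈ 0.3333
After 'pass': P(defective) = 0.8·0.3333 / (0.8·0.3333 + 0.9·0.6667) ≈ 0.3077
After 'pass': P(defective) = 0.8·0.3077 / (0.8·0.3077 + 0.9·0.6923) ≈ 0.2832
After 'pass': P(defective) = 0.8·0.2832 / (0.8·0.2832 + 0.9·0.7168) ≈ 0.2599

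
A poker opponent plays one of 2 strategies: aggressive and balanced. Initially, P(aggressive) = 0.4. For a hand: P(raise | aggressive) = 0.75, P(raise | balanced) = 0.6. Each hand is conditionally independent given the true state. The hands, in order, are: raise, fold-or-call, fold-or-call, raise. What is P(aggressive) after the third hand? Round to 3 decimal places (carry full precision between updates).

After 'raise': P(aggressive) = 0.75·0.4000 / (0.75·0.4000 + 0.6·0.6000) ≈ 0.4545
After 'fold-or-call': P(aggressive) = 0.25·0.4545 / (0.25·0.4545 + 0.4·0.5455) ≈ 0.3425
After 'fold-or-call': P(aggressive) = 0.25·0.3425 / (0.25·0.3425 + 0.4·0.6575) ≈ 0.2456

0.246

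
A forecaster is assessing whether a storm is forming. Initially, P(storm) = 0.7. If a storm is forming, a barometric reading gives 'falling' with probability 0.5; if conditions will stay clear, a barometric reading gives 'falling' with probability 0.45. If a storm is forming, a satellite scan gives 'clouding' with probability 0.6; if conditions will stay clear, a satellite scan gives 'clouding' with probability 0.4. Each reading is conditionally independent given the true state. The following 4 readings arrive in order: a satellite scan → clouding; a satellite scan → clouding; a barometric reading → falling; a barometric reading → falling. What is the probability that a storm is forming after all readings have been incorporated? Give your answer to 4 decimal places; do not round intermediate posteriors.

0.8663

After a satellite scan='clouding': P(storm) = 0.6·0.7000 / (0.6·0.7000 + 0.4·0.3000) ≈ 0.7778
After a satellite scan='clouding': P(storm) = 0.6·0.7778 / (0.6·0.7778 + 0.4·0.2222) ≈ 0.8400
After a barometric reading='falling': P(storm) = 0.5·0.8400 / (0.5·0.8400 + 0.45·0.1600) ≈ 0.8537
After a barometric reading='falling': P(storm) = 0.5·0.8537 / (0.5·0.8537 + 0.45·0.1463) ≈ 0.8663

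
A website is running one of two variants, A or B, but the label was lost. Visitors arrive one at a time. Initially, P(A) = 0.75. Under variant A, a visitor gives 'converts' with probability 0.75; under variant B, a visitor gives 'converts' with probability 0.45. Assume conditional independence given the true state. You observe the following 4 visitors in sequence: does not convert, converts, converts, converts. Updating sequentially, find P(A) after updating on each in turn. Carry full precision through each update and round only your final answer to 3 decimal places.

After 'does not convert': P(A) = 0.25·0.7500 / (0.25·0.7500 + 0.55·0.2500) ≈ 0.5769
After 'converts': P(A) = 0.75·0.5769 / (0.75·0.5769 + 0.45·0.4231) ≈ 0.6944
After 'converts': P(A) = 0.75·0.6944 / (0.75·0.6944 + 0.45·0.3056) ≈ 0.7911
After 'converts': P(A) = 0.75·0.7911 / (0.75·0.7911 + 0.45·0.2089) ≈ 0.8633

0.863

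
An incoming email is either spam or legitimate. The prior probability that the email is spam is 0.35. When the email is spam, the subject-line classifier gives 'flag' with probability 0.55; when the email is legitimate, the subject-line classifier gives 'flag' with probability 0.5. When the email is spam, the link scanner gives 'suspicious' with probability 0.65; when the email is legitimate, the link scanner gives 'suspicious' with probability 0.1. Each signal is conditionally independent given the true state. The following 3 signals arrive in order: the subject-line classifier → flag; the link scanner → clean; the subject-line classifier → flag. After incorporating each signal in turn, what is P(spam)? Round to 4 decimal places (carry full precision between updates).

After the subject-line classifier='flag': P(spam) = 0.55·0.3500 / (0.55·0.3500 + 0.5·0.6500) ≈ 0.3720
After the link scanner='clean': P(spam) = 0.35·0.3720 / (0.35·0.3720 + 0.9·0.6280) ≈ 0.1872
After the subject-line classifier='flag': P(spam) = 0.55·0.1872 / (0.55·0.1872 + 0.5·0.8128) ≈ 0.2022

0.2022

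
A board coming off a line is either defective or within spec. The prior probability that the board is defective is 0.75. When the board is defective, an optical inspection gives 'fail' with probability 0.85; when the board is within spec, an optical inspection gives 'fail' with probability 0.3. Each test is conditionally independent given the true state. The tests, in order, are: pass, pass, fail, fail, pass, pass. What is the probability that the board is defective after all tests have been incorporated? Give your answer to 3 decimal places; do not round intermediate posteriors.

After 'pass': P(defective) = 0.15·0.7500 / (0.15·0.7500 + 0.7·0.2500) ≈ 0.3913
After 'pass': P(defective) = 0.15·0.3913 / (0.15·0.3913 + 0.7·0.6087) ≈ 0.1211
After 'fail': P(defective) = 0.85·0.1211 / (0.85·0.1211 + 0.3·0.8789) ≈ 0.2807
After 'fail': P(defective) = 0.85·0.2807 / (0.85·0.2807 + 0.3·0.7193) ≈ 0.5251
After 'pass': P(defective) = 0.15·0.5251 / (0.15·0.5251 + 0.7·0.4749) ≈ 0.1916
After 'pass': P(defective) = 0.15·0.1916 / (0.15·0.1916 + 0.7·0.8084) ≈ 0.0483

0.048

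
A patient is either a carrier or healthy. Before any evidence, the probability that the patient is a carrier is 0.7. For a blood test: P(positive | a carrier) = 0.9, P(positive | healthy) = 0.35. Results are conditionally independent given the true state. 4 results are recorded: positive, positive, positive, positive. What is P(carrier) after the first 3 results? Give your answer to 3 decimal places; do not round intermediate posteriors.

After 'positive': P(carrier) = 0.9·0.7000 / (0.9·0.7000 + 0.35·0.3000) ≈ 0.8571
After 'positive': P(carrier) = 0.9·0.8571 / (0.9·0.8571 + 0.35·0.1429) ≈ 0.9391
After 'positive': P(carrier) = 0.9·0.9391 / (0.9·0.9391 + 0.35·0.0609) ≈ 0.9754

0.975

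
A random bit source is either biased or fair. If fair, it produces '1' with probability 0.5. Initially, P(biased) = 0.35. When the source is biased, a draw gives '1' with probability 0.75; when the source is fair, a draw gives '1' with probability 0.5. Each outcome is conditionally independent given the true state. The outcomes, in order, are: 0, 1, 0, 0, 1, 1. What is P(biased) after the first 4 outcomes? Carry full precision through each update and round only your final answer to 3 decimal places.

0.092

After '0': P(biased) = 0.25·0.3500 / (0.25·0.3500 + 0.5·0.6500) ≈ 0.2121
After '1': P(biased) = 0.75·0.2121 / (0.75·0.2121 + 0.5·0.7879) ≈ 0.2877
After '0': P(biased) = 0.25·0.2877 / (0.25·0.2877 + 0.5·0.7123) ≈ 0.1680
After '0': P(biased) = 0.25·0.1680 / (0.25·0.1680 + 0.5·0.8320) ≈ 0.0917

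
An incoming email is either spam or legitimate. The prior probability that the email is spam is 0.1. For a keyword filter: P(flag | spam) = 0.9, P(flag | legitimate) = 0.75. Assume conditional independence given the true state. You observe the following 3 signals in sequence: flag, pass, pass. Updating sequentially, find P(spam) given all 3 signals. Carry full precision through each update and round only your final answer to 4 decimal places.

After 'flag': P(spam) = 0.9·0.1000 / (0.9·0.1000 + 0.75·0.9000) ≈ 0.1176
After 'pass': P(spam) = 0.1·0.1176 / (0.1·0.1176 + 0.25·0.8824) ≈ 0.0506
After 'pass': P(spam) = 0.1·0.0506 / (0.1·0.0506 + 0.25·0.9494) ≈ 0.0209

0.0209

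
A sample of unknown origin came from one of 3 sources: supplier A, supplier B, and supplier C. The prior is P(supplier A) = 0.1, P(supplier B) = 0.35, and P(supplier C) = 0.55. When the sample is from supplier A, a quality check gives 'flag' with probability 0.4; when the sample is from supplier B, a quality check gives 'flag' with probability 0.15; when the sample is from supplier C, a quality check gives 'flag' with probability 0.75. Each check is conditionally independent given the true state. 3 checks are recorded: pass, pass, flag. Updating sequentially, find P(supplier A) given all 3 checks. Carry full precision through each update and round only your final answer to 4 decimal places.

0.1843

Apply Bayes' rule sequentially, carrying P(supplier A) forward.
After 'pass': normaliser = 0.6·0.1000 + 0.85·0.3500 + 0.25·0.5500; P(supplier A) ≈ 0.1212, P(supplier B) ≈ 0.6010, P(supplier C) ≈ 0.2778
After 'pass': normaliser = 0.6·0.1212 + 0.85·0.6010 + 0.25·0.2778; P(supplier A) ≈ 0.1114, P(supplier B) ≈ 0.7823, P(supplier C) ≈ 0.1063
After 'flag': normaliser = 0.4·0.1114 + 0.15·0.7823 + 0.75·0.1063; P(supplier A) ≈ 0.1843, P(supplier B) ≈ 0.4856, P(supplier C) ≈ 0.3301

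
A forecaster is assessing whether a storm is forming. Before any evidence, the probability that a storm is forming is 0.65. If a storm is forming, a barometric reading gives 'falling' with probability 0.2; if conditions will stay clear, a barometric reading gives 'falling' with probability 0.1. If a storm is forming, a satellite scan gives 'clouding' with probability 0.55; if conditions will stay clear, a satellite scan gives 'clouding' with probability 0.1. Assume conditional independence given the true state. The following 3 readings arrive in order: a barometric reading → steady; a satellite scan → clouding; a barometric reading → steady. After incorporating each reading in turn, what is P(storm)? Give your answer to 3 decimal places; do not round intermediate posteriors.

0.890

Each posterior becomes the prior for the next update.
After a barometric reading='steady': P(storm) = 0.8·0.6500 / (0.8·0.6500 + 0.9·0.3500) ≈ 0.6228
After a satellite scan='clouding': P(storm) = 0.55·0.6228 / (0.55·0.6228 + 0.1·0.3772) ≈ 0.9008
After a barometric reading='steady': P(storm) = 0.8·0.9008 / (0.8·0.9008 + 0.9·0.0992) ≈ 0.8898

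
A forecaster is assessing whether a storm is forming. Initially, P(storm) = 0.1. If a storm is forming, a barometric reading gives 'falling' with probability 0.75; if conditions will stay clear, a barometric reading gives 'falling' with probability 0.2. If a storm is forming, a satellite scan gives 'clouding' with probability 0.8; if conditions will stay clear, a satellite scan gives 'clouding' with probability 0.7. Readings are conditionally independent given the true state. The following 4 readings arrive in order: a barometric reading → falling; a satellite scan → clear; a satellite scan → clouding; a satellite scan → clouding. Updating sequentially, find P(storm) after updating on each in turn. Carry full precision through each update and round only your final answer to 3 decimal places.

0.266

After a barometric reading='falling': P(storm) = 0.75·0.1000 / (0.75·0.1000 + 0.2·0.9000) ≈ 0.2941
After a satellite scan='clear': P(storm) = 0.2·0.2941 / (0.2·0.2941 + 0.3·0.7059) ≈ 0.2174
After a satellite scan='clouding': P(storm) = 0.8·0.2174 / (0.8·0.2174 + 0.7·0.7826) ≈ 0.2410
After a satellite scan='clouding': P(storm) = 0.8·0.2410 / (0.8·0.2410 + 0.7·0.7590) ≈ 0.2662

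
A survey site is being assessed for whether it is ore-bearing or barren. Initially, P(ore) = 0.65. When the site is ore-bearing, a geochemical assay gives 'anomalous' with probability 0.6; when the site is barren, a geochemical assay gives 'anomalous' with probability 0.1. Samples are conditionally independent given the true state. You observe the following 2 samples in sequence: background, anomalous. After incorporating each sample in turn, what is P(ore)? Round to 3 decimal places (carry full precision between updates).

Apply Bayes' rule sequentially, carrying P(ore) forward.
After 'background': P(ore) = 0.4·0.6500 / (0.4·0.6500 + 0.9·0.3500) ≈ 0.4522
After 'anomalous': P(ore) = 0.6·0.4522 / (0.6·0.4522 + 0.1·0.5478) ≈ 0.8320

0.832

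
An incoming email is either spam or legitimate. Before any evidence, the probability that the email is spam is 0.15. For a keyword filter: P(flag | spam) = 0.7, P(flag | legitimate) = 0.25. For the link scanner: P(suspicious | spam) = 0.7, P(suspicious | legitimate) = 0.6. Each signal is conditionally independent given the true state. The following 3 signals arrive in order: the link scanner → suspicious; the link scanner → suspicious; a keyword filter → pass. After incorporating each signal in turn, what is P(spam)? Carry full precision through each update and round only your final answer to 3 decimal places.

After the link scanner='suspicious': P(spam) = 0.7·0.1500 / (0.7·0.1500 + 0.6·0.8500) ≈ 0.1707
After the link scanner='suspicious': P(spam) = 0.7·0.1707 / (0.7·0.1707 + 0.6·0.8293) ≈ 0.1937
After a keyword filter='pass': P(spam) = 0.3·0.1937 / (0.3·0.1937 + 0.75·0.8063) ≈ 0.0877

0.088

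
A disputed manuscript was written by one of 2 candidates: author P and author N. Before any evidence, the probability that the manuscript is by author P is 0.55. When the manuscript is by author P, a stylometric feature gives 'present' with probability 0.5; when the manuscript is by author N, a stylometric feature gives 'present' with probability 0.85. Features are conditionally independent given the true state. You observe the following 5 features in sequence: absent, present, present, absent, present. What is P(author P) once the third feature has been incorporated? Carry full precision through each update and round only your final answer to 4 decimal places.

0.5850

After 'absent': P(author P) = 0.5·0.5500 / (0.5·0.5500 + 0.15·0.4500) ≈ 0.8029
After 'present': P(author P) = 0.5·0.8029 / (0.5·0.8029 + 0.85·0.1971) ≈ 0.7056
After 'present': P(author P) = 0.5·0.7056 / (0.5·0.7056 + 0.85·0.2944) ≈ 0.5850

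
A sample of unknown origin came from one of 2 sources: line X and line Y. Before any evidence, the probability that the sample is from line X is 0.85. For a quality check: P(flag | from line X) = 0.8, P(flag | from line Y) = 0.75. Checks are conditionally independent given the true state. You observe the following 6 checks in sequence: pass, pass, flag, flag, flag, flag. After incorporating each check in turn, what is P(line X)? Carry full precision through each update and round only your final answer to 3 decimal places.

0.824

After 'pass': P(line X) = 0.2·0.8500 / (0.2·0.8500 + 0.25·0.1500) ≈ 0.8193
After 'pass': P(line X) = 0.2·0.8193 / (0.2·0.8193 + 0.25·0.1807) ≈ 0.7839
After 'flag': P(line X) = 0.8·0.7839 / (0.8·0.7839 + 0.75·0.2161) ≈ 0.7946
After 'flag': P(line X) = 0.8·0.7946 / (0.8·0.7946 + 0.75·0.2054) ≈ 0.8049
After 'flag': P(line X) = 0.8·0.8049 / (0.8·0.8049 + 0.75·0.1951) ≈ 0.8149
After 'flag': P(line X) = 0.8·0.8149 / (0.8·0.8149 + 0.75·0.1851) ≈ 0.8244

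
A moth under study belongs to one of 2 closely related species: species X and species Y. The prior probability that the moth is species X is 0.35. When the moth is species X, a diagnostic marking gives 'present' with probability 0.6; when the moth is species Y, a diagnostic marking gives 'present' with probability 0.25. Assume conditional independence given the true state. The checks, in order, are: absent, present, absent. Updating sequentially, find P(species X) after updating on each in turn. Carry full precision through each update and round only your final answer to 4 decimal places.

0.2688

After 'absent': P(species X) = 0.4·0.3500 / (0.4·0.3500 + 0.75·0.6500) ≈ 0.2231
After 'present': P(species X) = 0.6·0.2231 / (0.6·0.2231 + 0.25·0.7769) ≈ 0.4080
After 'absent': P(species X) = 0.4·0.4080 / (0.4·0.4080 + 0.75·0.5920) ≈ 0.2688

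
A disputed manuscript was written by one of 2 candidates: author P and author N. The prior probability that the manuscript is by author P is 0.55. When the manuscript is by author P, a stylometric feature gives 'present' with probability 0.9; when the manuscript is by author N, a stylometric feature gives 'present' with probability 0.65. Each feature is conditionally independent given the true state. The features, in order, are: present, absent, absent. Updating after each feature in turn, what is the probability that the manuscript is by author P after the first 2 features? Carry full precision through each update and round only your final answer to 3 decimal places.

Each posterior becomes the prior for the next update.
After 'present': P(author P) = 0.9·0.5500 / (0.9·0.5500 + 0.65·0.4500) ≈ 0.6286
After 'absent': P(author P) = 0.1·0.6286 / (0.1·0.6286 + 0.35·0.3714) ≈ 0.3259

0.326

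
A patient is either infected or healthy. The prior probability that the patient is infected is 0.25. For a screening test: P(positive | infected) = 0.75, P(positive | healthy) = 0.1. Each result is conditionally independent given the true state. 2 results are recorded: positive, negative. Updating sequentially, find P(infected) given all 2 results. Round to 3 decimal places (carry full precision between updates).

0.410

After 'positive': P(infected) = 0.75·0.2500 / (0.75·0.2500 + 0.1·0.7500) ≈ 0.7143
After 'negative': P(infected) = 0.25·0.7143 / (0.25·0.7143 + 0.9·0.2857) ≈ 0.4098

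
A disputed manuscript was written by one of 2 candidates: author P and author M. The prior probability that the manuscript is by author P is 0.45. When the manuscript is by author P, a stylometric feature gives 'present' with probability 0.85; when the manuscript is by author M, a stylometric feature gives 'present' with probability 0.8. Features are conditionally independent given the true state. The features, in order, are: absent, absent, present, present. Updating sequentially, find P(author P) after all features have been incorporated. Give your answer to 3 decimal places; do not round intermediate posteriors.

0.342

After 'absent': P(author P) = 0.15·0.4500 / (0.15·0.4500 + 0.2·0.5500) ≈ 0.3803
After 'absent': P(author P) = 0.15·0.3803 / (0.15·0.3803 + 0.2·0.6197) ≈ 0.3152
After 'present': P(author P) = 0.85·0.3152 / (0.85·0.3152 + 0.8·0.6848) ≈ 0.3284
After 'present': P(author P) = 0.85·0.3284 / (0.85·0.3284 + 0.8·0.6716) ≈ 0.3419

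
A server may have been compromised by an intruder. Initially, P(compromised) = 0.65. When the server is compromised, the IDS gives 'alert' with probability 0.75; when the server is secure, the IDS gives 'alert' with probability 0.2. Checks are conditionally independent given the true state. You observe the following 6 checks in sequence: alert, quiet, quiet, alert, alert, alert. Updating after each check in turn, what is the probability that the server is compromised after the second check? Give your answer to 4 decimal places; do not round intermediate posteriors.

Each posterior becomes the prior for the next update.
After 'alert': P(compromised) = 0.75·0.6500 / (0.75·0.6500 + 0.2·0.3500) ≈ 0.8744
After 'quiet': P(compromised) = 0.25·0.8744 / (0.25·0.8744 + 0.8·0.1256) ≈ 0.6852

0.6852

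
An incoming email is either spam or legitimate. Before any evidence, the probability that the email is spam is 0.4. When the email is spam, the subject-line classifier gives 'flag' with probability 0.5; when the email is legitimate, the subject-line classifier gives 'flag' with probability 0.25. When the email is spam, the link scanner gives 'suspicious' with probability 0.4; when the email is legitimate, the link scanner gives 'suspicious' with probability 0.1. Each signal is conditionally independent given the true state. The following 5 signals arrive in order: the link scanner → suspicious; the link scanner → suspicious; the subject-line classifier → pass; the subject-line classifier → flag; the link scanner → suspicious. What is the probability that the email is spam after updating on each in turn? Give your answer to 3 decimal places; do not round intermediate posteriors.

0.983

Each posterior becomes the prior for the next update.
After the link scanner='suspicious': P(spam) = 0.4·0.4000 / (0.4·0.4000 + 0.1·0.6000) ≈ 0.7273
After the link scanner='suspicious': P(spam) = 0.4·0.7273 / (0.4·0.7273 + 0.1·0.2727) ≈ 0.9143
After the subject-line classifier='pass': P(spam) = 0.5·0.9143 / (0.5·0.9143 + 0.75·0.0857) ≈ 0.8767
After the subject-line classifier='flag': P(spam) = 0.5·0.8767 / (0.5·0.8767 + 0.25·0.1233) ≈ 0.9343
After the link scanner='suspicious': P(spam) = 0.4·0.9343 / (0.4·0.9343 + 0.1·0.0657) ≈ 0.9827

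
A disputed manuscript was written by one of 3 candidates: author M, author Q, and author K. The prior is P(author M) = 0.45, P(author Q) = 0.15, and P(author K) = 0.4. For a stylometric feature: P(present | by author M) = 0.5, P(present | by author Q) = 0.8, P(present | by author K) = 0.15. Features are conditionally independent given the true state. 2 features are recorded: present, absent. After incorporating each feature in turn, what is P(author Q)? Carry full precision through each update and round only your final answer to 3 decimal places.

After 'present': normaliser = 0.5·0.4500 + 0.8·0.1500 + 0.15·0.4000; P(author M) ≈ 0.5556, P(author Q) ≈ 0.2963, P(author K) ≈ 0.1481
After 'absent': normaliser = 0.5·0.5556 + 0.2·0.2963 + 0.85·0.1481; P(author M) ≈ 0.6000, P(author Q) ≈ 0.1280, P(author K) ≈ 0.2720

0.128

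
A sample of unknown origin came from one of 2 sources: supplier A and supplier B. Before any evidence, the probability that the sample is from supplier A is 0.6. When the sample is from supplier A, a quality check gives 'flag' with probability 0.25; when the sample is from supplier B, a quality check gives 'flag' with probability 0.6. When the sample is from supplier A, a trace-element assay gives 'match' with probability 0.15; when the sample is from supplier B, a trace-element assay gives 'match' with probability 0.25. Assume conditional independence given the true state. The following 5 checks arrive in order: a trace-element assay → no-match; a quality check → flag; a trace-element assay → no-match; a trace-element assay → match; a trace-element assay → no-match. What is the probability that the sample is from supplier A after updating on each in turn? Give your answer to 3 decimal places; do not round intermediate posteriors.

After a trace-element assay='no-match': P(supplier A) = 0.85·0.6000 / (0.85·0.6000 + 0.75·0.4000) ≈ 0.6296
After a quality check='flag': P(supplier A) = 0.25·0.6296 / (0.25·0.6296 + 0.6·0.3704) ≈ 0.4146
After a trace-element assay='no-match': P(supplier A) = 0.85·0.4146 / (0.85·0.4146 + 0.75·0.5854) ≈ 0.4453
After a trace-element assay='match': P(supplier A) = 0.15·0.4453 / (0.15·0.4453 + 0.25·0.5547) ≈ 0.3251
After a trace-element assay='no-match': P(supplier A) = 0.85·0.3251 / (0.85·0.3251 + 0.75·0.6749) ≈ 0.3531

0.353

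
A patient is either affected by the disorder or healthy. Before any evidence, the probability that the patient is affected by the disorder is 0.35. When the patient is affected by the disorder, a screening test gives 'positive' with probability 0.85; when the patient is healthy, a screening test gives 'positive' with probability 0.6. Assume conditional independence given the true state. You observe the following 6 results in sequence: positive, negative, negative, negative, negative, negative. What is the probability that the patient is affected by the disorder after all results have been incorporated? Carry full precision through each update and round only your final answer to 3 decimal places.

0.006

After 'positive': P(affected) = 0.85·0.3500 / (0.85·0.3500 + 0.6·0.6500) ≈ 0.4327
After 'negative': P(affected) = 0.15·0.4327 / (0.15·0.4327 + 0.4·0.5673) ≈ 0.2224
After 'negative': P(affected) = 0.15·0.2224 / (0.15·0.2224 + 0.4·0.7776) ≈ 0.0969
After 'negative': P(affected) = 0.15·0.0969 / (0.15·0.0969 + 0.4·0.9031) ≈ 0.0387
After 'negative': P(affected) = 0.15·0.0387 / (0.15·0.0387 + 0.4·0.9613) ≈ 0.0149
After 'negative': P(affected) = 0.15·0.0149 / (0.15·0.0149 + 0.4·0.9851) ≈ 0.0056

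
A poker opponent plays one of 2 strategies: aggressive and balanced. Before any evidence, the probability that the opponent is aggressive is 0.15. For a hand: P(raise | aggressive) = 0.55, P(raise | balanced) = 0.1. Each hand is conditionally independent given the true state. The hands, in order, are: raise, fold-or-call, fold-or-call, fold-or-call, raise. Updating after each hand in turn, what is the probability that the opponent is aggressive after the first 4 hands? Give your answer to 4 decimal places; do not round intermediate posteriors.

0.1082

After 'raise': P(aggressive) = 0.55·0.1500 / (0.55·0.1500 + 0.1·0.8500) ≈ 0.4925
After 'fold-or-call': P(aggressive) = 0.45·0.4925 / (0.45·0.4925 + 0.9·0.5075) ≈ 0.3267
After 'fold-or-call': P(aggressive) = 0.45·0.3267 / (0.45·0.3267 + 0.9·0.6733) ≈ 0.1953
After 'fold-or-call': P(aggressive) = 0.45·0.1953 / (0.45·0.1953 + 0.9·0.8047) ≈ 0.1082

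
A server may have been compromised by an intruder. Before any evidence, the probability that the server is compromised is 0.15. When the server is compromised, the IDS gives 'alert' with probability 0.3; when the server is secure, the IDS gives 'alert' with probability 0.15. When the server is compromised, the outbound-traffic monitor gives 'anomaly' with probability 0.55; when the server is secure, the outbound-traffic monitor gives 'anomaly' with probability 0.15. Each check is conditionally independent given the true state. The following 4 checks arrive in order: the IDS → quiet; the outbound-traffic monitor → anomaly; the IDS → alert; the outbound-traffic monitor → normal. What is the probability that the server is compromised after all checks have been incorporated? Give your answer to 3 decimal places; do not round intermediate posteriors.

0.361

After the IDS='quiet': P(compromised) = 0.7·0.1500 / (0.7·0.1500 + 0.85·0.8500) ≈ 0.1269
After the outbound-traffic monitor='anomaly': P(compromised) = 0.55·0.1269 / (0.55·0.1269 + 0.15·0.8731) ≈ 0.3476
After the IDS='alert': P(compromised) = 0.3·0.3476 / (0.3·0.3476 + 0.15·0.6524) ≈ 0.5159
After the outbound-traffic monitor='normal': P(compromised) = 0.45·0.5159 / (0.45·0.5159 + 0.85·0.4841) ≈ 0.3607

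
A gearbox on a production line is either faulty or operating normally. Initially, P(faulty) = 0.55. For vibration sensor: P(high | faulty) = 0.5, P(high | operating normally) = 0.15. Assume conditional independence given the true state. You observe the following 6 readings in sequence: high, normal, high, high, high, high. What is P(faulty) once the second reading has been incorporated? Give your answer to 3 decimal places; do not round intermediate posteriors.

After 'high': P(faulty) = 0.5·0.5500 / (0.5·0.5500 + 0.15·0.4500) ≈ 0.8029
After 'normal': P(faulty) = 0.5·0.8029 / (0.5·0.8029 + 0.85·0.1971) ≈ 0.7056

0.706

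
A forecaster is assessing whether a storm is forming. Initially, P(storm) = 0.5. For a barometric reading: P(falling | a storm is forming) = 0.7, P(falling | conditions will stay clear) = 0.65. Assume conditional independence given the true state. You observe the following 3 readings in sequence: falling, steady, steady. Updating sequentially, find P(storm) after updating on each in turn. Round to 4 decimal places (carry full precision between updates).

After 'falling': P(storm) = 0.7·0.5000 / (0.7·0.5000 + 0.65·0.5000) ≈ 0.5185
After 'steady': P(storm) = 0.3·0.5185 / (0.3·0.5185 + 0.35·0.4815) ≈ 0.4800
After 'steady': P(storm) = 0.3·0.4800 / (0.3·0.4800 + 0.35·0.5200) ≈ 0.4417

0.4417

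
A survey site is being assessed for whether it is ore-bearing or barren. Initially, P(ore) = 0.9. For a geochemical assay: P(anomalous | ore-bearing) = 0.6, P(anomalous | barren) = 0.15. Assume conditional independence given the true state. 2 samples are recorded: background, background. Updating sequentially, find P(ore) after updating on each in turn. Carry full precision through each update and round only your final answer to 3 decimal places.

After 'background': P(ore) = 0.4·0.9000 / (0.4·0.9000 + 0.85·0.1000) ≈ 0.8090
After 'background': P(ore) = 0.4·0.8090 / (0.4·0.8090 + 0.85·0.1910) ≈ 0.6659

0.666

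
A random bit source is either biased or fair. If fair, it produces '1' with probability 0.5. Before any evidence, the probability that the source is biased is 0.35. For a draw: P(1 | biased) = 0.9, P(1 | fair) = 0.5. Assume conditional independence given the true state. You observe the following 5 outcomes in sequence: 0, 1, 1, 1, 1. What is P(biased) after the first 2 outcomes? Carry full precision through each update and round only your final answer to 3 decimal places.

0.162

After '0': P(biased) = 0.1·0.3500 / (0.1·0.3500 + 0.5·0.6500) ≈ 0.0972
After '1': P(biased) = 0.9·0.0972 / (0.9·0.0972 + 0.5·0.9028) ≈ 0.1624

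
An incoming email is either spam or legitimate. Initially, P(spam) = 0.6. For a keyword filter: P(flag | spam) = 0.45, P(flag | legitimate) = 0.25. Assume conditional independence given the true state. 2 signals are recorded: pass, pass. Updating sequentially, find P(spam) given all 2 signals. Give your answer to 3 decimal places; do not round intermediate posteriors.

After 'pass': P(spam) = 0.55·0.6000 / (0.55·0.6000 + 0.75·0.4000) ≈ 0.5238
After 'pass': P(spam) = 0.55·0.5238 / (0.55·0.5238 + 0.75·0.4762) ≈ 0.4465

0.446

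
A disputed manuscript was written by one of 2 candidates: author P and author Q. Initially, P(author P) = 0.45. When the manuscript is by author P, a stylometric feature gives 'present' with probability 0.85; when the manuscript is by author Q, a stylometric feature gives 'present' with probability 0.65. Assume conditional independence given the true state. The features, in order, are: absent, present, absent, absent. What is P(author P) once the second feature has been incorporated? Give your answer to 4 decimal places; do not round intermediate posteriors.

After 'absent': P(author P) = 0.15·0.4500 / (0.15·0.4500 + 0.35·0.5500) ≈ 0.2596
After 'present': P(author P) = 0.85·0.2596 / (0.85·0.2596 + 0.65·0.7404) ≈ 0.3144

0.3144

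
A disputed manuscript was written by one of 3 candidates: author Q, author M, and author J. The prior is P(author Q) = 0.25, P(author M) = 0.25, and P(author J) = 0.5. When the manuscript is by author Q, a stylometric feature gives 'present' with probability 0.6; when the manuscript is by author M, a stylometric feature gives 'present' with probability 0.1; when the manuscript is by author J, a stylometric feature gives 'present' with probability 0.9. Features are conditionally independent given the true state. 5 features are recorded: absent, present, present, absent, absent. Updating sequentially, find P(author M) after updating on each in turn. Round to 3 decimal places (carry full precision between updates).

After 'absent': normaliser = 0.4·0.2500 + 0.9·0.2500 + 0.1·0.5000; P(author Q) ≈ 0.2667, P(author M) ≈ 0.6000, P(author J) ≈ 0.1333
After 'present': normaliser = 0.6·0.2667 + 0.1·0.6000 + 0.9·0.1333; P(author Q) ≈ 0.4706, P(author M) ≈ 0.1765, P(author J) ≈ 0.3529
After 'present': normaliser = 0.6·0.4706 + 0.1·0.1765 + 0.9·0.3529; P(author Q) ≈ 0.4571, P(author M) ≈ 0.0286, P(author J) ≈ 0.5143
After 'absent': normaliser = 0.4·0.4571 + 0.9·0.0286 + 0.1·0.5143; P(author Q) ≈ 0.7033, P(author M) ≈ 0.0989, P(author J) ≈ 0.1978
After 'absent': normaliser = 0.4·0.7033 + 0.9·0.0989 + 0.1·0.1978; P(author Q) ≈ 0.7211, P(author M) ≈ 0.2282, P(author J) ≈ 0.0507

0.228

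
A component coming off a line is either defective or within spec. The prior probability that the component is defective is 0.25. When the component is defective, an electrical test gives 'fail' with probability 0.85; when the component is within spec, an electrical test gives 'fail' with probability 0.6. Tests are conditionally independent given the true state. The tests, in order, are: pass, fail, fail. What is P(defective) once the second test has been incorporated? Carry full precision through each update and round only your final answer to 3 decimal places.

After 'pass': P(defective) = 0.15·0.2500 / (0.15·0.2500 + 0.4·0.7500) ≈ 0.1111
After 'fail': P(defective) = 0.85·0.1111 / (0.85·0.1111 + 0.6·0.8889) ≈ 0.1504

0.150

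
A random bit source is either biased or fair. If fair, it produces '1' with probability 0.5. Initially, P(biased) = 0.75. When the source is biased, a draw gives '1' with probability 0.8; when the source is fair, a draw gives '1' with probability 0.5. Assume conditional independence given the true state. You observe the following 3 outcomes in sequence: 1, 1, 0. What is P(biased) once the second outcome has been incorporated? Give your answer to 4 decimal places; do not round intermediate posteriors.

After '1': P(biased) = 0.8·0.7500 / (0.8·0.7500 + 0.5·0.2500) ≈ 0.8276
After '1': P(biased) = 0.8·0.8276 / (0.8·0.8276 + 0.5·0.1724) ≈ 0.8848

0.8848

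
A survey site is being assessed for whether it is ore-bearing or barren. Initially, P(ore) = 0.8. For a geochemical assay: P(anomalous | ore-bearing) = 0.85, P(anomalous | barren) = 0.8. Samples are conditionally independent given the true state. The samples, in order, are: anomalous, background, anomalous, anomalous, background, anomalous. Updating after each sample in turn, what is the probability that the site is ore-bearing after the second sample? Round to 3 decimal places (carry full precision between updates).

0.761

After 'anomalous': P(ore) = 0.85·0.8000 / (0.85·0.8000 + 0.8·0.2000) ≈ 0.8095
After 'background': P(ore) = 0.15·0.8095 / (0.15·0.8095 + 0.2·0.1905) ≈ 0.7612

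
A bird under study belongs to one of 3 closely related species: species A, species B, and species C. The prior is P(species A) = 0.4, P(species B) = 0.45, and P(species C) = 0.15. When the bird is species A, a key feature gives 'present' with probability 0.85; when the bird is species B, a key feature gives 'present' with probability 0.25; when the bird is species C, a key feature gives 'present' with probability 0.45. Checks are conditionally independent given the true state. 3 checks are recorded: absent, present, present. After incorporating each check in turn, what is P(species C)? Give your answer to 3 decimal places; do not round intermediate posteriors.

0.206

Each posterior becomes the prior for the next update.
After 'absent': normaliser = 0.15·0.4000 + 0.75·0.4500 + 0.55·0.1500; P(species A) ≈ 0.1250, P(species B) ≈ 0.7031, P(species C) ≈ 0.1719
After 'present': normaliser = 0.85·0.1250 + 0.25·0.7031 + 0.45·0.1719; P(species A) ≈ 0.2957, P(species B) ≈ 0.4891, P(species C) ≈ 0.2152
After 'present': normaliser = 0.85·0.2957 + 0.25·0.4891 + 0.45·0.2152; P(species A) ≈ 0.5342, P(species B) ≈ 0.2599, P(species C) ≈ 0.2059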